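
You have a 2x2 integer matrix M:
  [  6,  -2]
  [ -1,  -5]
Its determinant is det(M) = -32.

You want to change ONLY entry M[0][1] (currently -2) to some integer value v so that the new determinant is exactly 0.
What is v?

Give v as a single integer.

det is linear in entry M[0][1]: det = old_det + (v - -2) * C_01
Cofactor C_01 = 1
Want det = 0: -32 + (v - -2) * 1 = 0
  (v - -2) = 32 / 1 = 32
  v = -2 + (32) = 30

Answer: 30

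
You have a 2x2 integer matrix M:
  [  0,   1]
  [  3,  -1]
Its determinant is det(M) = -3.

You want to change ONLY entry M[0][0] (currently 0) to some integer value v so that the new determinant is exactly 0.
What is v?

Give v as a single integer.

det is linear in entry M[0][0]: det = old_det + (v - 0) * C_00
Cofactor C_00 = -1
Want det = 0: -3 + (v - 0) * -1 = 0
  (v - 0) = 3 / -1 = -3
  v = 0 + (-3) = -3

Answer: -3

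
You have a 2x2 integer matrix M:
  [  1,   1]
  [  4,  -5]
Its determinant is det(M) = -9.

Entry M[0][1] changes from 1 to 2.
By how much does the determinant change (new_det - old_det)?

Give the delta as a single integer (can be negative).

Answer: -4

Derivation:
Cofactor C_01 = -4
Entry delta = 2 - 1 = 1
Det delta = entry_delta * cofactor = 1 * -4 = -4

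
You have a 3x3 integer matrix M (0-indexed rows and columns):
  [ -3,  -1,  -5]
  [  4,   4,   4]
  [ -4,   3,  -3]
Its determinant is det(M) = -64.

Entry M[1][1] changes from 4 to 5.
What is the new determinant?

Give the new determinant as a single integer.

Answer: -75

Derivation:
det is linear in row 1: changing M[1][1] by delta changes det by delta * cofactor(1,1).
Cofactor C_11 = (-1)^(1+1) * minor(1,1) = -11
Entry delta = 5 - 4 = 1
Det delta = 1 * -11 = -11
New det = -64 + -11 = -75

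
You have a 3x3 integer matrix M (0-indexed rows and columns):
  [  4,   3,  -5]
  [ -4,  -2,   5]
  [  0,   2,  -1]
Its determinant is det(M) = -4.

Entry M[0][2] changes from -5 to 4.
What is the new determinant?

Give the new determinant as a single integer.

det is linear in row 0: changing M[0][2] by delta changes det by delta * cofactor(0,2).
Cofactor C_02 = (-1)^(0+2) * minor(0,2) = -8
Entry delta = 4 - -5 = 9
Det delta = 9 * -8 = -72
New det = -4 + -72 = -76

Answer: -76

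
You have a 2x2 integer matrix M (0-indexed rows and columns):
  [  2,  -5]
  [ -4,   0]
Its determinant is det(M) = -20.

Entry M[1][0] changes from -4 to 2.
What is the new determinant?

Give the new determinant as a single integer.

Answer: 10

Derivation:
det is linear in row 1: changing M[1][0] by delta changes det by delta * cofactor(1,0).
Cofactor C_10 = (-1)^(1+0) * minor(1,0) = 5
Entry delta = 2 - -4 = 6
Det delta = 6 * 5 = 30
New det = -20 + 30 = 10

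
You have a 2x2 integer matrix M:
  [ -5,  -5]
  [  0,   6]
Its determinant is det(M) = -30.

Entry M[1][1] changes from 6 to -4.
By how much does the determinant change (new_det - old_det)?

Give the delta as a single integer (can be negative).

Cofactor C_11 = -5
Entry delta = -4 - 6 = -10
Det delta = entry_delta * cofactor = -10 * -5 = 50

Answer: 50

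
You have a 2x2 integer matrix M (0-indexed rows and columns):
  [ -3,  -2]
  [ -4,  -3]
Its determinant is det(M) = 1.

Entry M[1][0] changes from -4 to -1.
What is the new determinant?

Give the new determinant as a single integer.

Answer: 7

Derivation:
det is linear in row 1: changing M[1][0] by delta changes det by delta * cofactor(1,0).
Cofactor C_10 = (-1)^(1+0) * minor(1,0) = 2
Entry delta = -1 - -4 = 3
Det delta = 3 * 2 = 6
New det = 1 + 6 = 7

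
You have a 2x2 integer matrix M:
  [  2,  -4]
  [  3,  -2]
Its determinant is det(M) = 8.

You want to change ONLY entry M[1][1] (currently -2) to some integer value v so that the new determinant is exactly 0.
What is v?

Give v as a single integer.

Answer: -6

Derivation:
det is linear in entry M[1][1]: det = old_det + (v - -2) * C_11
Cofactor C_11 = 2
Want det = 0: 8 + (v - -2) * 2 = 0
  (v - -2) = -8 / 2 = -4
  v = -2 + (-4) = -6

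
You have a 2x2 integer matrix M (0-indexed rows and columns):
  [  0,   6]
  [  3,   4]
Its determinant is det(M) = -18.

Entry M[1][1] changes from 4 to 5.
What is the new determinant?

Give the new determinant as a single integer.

det is linear in row 1: changing M[1][1] by delta changes det by delta * cofactor(1,1).
Cofactor C_11 = (-1)^(1+1) * minor(1,1) = 0
Entry delta = 5 - 4 = 1
Det delta = 1 * 0 = 0
New det = -18 + 0 = -18

Answer: -18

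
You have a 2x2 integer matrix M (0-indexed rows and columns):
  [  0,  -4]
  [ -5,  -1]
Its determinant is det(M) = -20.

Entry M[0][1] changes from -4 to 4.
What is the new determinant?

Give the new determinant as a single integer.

det is linear in row 0: changing M[0][1] by delta changes det by delta * cofactor(0,1).
Cofactor C_01 = (-1)^(0+1) * minor(0,1) = 5
Entry delta = 4 - -4 = 8
Det delta = 8 * 5 = 40
New det = -20 + 40 = 20

Answer: 20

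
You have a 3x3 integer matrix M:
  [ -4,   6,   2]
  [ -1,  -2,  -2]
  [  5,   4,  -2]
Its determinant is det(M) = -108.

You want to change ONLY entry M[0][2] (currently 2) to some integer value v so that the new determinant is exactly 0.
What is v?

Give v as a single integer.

Answer: 20

Derivation:
det is linear in entry M[0][2]: det = old_det + (v - 2) * C_02
Cofactor C_02 = 6
Want det = 0: -108 + (v - 2) * 6 = 0
  (v - 2) = 108 / 6 = 18
  v = 2 + (18) = 20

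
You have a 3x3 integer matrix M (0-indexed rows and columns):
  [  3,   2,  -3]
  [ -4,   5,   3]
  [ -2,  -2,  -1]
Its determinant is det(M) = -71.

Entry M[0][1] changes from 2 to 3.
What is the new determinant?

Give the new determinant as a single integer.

Answer: -81

Derivation:
det is linear in row 0: changing M[0][1] by delta changes det by delta * cofactor(0,1).
Cofactor C_01 = (-1)^(0+1) * minor(0,1) = -10
Entry delta = 3 - 2 = 1
Det delta = 1 * -10 = -10
New det = -71 + -10 = -81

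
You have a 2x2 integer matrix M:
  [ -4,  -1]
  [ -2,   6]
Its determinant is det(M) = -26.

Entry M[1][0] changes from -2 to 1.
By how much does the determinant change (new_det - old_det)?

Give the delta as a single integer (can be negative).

Cofactor C_10 = 1
Entry delta = 1 - -2 = 3
Det delta = entry_delta * cofactor = 3 * 1 = 3

Answer: 3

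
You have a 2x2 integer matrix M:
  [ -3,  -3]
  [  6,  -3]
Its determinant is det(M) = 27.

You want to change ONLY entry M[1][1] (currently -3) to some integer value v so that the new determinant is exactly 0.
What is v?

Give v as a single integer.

Answer: 6

Derivation:
det is linear in entry M[1][1]: det = old_det + (v - -3) * C_11
Cofactor C_11 = -3
Want det = 0: 27 + (v - -3) * -3 = 0
  (v - -3) = -27 / -3 = 9
  v = -3 + (9) = 6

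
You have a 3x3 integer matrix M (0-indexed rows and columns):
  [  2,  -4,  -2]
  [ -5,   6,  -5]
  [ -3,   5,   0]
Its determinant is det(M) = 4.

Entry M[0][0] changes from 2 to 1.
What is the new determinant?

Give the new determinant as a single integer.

det is linear in row 0: changing M[0][0] by delta changes det by delta * cofactor(0,0).
Cofactor C_00 = (-1)^(0+0) * minor(0,0) = 25
Entry delta = 1 - 2 = -1
Det delta = -1 * 25 = -25
New det = 4 + -25 = -21

Answer: -21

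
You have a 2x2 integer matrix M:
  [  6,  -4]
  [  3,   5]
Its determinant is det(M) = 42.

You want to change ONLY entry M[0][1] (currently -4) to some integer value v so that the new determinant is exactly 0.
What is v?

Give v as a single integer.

Answer: 10

Derivation:
det is linear in entry M[0][1]: det = old_det + (v - -4) * C_01
Cofactor C_01 = -3
Want det = 0: 42 + (v - -4) * -3 = 0
  (v - -4) = -42 / -3 = 14
  v = -4 + (14) = 10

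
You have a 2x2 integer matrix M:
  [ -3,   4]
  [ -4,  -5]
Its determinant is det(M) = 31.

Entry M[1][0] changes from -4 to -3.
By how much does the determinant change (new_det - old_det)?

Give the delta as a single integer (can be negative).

Answer: -4

Derivation:
Cofactor C_10 = -4
Entry delta = -3 - -4 = 1
Det delta = entry_delta * cofactor = 1 * -4 = -4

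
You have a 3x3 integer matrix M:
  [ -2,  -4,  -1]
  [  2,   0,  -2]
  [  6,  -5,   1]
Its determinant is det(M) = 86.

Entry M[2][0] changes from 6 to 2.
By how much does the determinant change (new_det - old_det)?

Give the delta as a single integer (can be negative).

Answer: -32

Derivation:
Cofactor C_20 = 8
Entry delta = 2 - 6 = -4
Det delta = entry_delta * cofactor = -4 * 8 = -32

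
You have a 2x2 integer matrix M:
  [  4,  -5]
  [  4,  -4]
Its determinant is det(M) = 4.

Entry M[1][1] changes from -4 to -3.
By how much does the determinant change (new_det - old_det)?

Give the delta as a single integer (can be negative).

Answer: 4

Derivation:
Cofactor C_11 = 4
Entry delta = -3 - -4 = 1
Det delta = entry_delta * cofactor = 1 * 4 = 4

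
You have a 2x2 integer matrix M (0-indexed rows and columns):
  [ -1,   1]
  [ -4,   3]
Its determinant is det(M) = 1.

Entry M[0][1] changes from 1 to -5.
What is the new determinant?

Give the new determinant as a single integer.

Answer: -23

Derivation:
det is linear in row 0: changing M[0][1] by delta changes det by delta * cofactor(0,1).
Cofactor C_01 = (-1)^(0+1) * minor(0,1) = 4
Entry delta = -5 - 1 = -6
Det delta = -6 * 4 = -24
New det = 1 + -24 = -23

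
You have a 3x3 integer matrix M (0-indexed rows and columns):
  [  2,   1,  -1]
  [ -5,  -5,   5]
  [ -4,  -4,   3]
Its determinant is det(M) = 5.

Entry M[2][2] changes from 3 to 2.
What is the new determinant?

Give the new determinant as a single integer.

Answer: 10

Derivation:
det is linear in row 2: changing M[2][2] by delta changes det by delta * cofactor(2,2).
Cofactor C_22 = (-1)^(2+2) * minor(2,2) = -5
Entry delta = 2 - 3 = -1
Det delta = -1 * -5 = 5
New det = 5 + 5 = 10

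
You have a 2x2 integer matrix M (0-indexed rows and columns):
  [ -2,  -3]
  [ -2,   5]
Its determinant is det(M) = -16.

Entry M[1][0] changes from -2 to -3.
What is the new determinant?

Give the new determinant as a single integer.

det is linear in row 1: changing M[1][0] by delta changes det by delta * cofactor(1,0).
Cofactor C_10 = (-1)^(1+0) * minor(1,0) = 3
Entry delta = -3 - -2 = -1
Det delta = -1 * 3 = -3
New det = -16 + -3 = -19

Answer: -19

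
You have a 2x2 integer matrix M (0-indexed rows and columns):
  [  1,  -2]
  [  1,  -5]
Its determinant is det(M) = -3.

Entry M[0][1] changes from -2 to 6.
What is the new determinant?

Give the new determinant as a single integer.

Answer: -11

Derivation:
det is linear in row 0: changing M[0][1] by delta changes det by delta * cofactor(0,1).
Cofactor C_01 = (-1)^(0+1) * minor(0,1) = -1
Entry delta = 6 - -2 = 8
Det delta = 8 * -1 = -8
New det = -3 + -8 = -11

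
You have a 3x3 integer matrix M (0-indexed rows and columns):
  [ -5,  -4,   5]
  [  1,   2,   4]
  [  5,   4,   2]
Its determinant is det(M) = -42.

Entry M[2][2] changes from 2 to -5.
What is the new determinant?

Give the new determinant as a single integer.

det is linear in row 2: changing M[2][2] by delta changes det by delta * cofactor(2,2).
Cofactor C_22 = (-1)^(2+2) * minor(2,2) = -6
Entry delta = -5 - 2 = -7
Det delta = -7 * -6 = 42
New det = -42 + 42 = 0

Answer: 0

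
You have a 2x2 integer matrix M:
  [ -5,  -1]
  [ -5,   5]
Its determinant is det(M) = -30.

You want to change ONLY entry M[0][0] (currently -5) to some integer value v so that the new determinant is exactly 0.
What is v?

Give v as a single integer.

det is linear in entry M[0][0]: det = old_det + (v - -5) * C_00
Cofactor C_00 = 5
Want det = 0: -30 + (v - -5) * 5 = 0
  (v - -5) = 30 / 5 = 6
  v = -5 + (6) = 1

Answer: 1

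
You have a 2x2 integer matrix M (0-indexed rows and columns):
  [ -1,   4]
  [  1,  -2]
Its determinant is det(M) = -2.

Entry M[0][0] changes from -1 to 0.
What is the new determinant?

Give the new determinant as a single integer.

Answer: -4

Derivation:
det is linear in row 0: changing M[0][0] by delta changes det by delta * cofactor(0,0).
Cofactor C_00 = (-1)^(0+0) * minor(0,0) = -2
Entry delta = 0 - -1 = 1
Det delta = 1 * -2 = -2
New det = -2 + -2 = -4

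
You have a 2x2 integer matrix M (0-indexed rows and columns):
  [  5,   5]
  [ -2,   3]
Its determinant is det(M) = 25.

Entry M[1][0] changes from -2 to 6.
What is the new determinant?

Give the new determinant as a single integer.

det is linear in row 1: changing M[1][0] by delta changes det by delta * cofactor(1,0).
Cofactor C_10 = (-1)^(1+0) * minor(1,0) = -5
Entry delta = 6 - -2 = 8
Det delta = 8 * -5 = -40
New det = 25 + -40 = -15

Answer: -15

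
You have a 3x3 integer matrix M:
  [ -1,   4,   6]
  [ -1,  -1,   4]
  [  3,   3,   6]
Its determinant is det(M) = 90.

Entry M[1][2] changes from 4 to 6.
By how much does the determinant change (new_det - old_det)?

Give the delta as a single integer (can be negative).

Answer: 30

Derivation:
Cofactor C_12 = 15
Entry delta = 6 - 4 = 2
Det delta = entry_delta * cofactor = 2 * 15 = 30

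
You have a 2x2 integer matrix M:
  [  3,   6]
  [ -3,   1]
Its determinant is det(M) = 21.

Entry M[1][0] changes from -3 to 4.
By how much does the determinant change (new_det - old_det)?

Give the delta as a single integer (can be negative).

Answer: -42

Derivation:
Cofactor C_10 = -6
Entry delta = 4 - -3 = 7
Det delta = entry_delta * cofactor = 7 * -6 = -42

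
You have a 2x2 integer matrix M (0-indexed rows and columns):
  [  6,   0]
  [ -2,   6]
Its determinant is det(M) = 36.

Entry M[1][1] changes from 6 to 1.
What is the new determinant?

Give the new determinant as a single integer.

det is linear in row 1: changing M[1][1] by delta changes det by delta * cofactor(1,1).
Cofactor C_11 = (-1)^(1+1) * minor(1,1) = 6
Entry delta = 1 - 6 = -5
Det delta = -5 * 6 = -30
New det = 36 + -30 = 6

Answer: 6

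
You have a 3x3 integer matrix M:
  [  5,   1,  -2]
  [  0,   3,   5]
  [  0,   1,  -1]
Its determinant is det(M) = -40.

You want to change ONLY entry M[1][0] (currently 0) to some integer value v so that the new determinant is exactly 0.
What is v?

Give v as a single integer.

det is linear in entry M[1][0]: det = old_det + (v - 0) * C_10
Cofactor C_10 = -1
Want det = 0: -40 + (v - 0) * -1 = 0
  (v - 0) = 40 / -1 = -40
  v = 0 + (-40) = -40

Answer: -40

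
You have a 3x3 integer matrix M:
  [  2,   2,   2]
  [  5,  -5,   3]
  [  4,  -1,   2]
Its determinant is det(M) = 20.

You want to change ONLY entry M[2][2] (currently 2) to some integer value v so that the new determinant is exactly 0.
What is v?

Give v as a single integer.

Answer: 3

Derivation:
det is linear in entry M[2][2]: det = old_det + (v - 2) * C_22
Cofactor C_22 = -20
Want det = 0: 20 + (v - 2) * -20 = 0
  (v - 2) = -20 / -20 = 1
  v = 2 + (1) = 3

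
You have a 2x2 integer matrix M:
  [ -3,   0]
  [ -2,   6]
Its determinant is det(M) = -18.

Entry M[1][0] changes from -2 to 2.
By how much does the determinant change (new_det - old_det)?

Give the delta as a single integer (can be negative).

Cofactor C_10 = 0
Entry delta = 2 - -2 = 4
Det delta = entry_delta * cofactor = 4 * 0 = 0

Answer: 0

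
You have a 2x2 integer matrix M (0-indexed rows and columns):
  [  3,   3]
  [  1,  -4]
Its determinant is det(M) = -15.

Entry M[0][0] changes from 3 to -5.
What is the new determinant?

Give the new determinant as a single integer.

Answer: 17

Derivation:
det is linear in row 0: changing M[0][0] by delta changes det by delta * cofactor(0,0).
Cofactor C_00 = (-1)^(0+0) * minor(0,0) = -4
Entry delta = -5 - 3 = -8
Det delta = -8 * -4 = 32
New det = -15 + 32 = 17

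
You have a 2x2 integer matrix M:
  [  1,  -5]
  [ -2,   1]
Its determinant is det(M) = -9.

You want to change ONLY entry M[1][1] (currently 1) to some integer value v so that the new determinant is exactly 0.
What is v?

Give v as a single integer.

Answer: 10

Derivation:
det is linear in entry M[1][1]: det = old_det + (v - 1) * C_11
Cofactor C_11 = 1
Want det = 0: -9 + (v - 1) * 1 = 0
  (v - 1) = 9 / 1 = 9
  v = 1 + (9) = 10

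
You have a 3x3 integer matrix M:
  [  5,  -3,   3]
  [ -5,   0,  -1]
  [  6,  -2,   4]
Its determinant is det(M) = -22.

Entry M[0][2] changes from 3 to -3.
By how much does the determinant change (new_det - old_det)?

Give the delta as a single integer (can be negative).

Cofactor C_02 = 10
Entry delta = -3 - 3 = -6
Det delta = entry_delta * cofactor = -6 * 10 = -60

Answer: -60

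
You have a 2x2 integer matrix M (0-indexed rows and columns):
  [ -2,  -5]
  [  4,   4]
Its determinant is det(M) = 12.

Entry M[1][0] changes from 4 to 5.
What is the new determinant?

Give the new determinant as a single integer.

Answer: 17

Derivation:
det is linear in row 1: changing M[1][0] by delta changes det by delta * cofactor(1,0).
Cofactor C_10 = (-1)^(1+0) * minor(1,0) = 5
Entry delta = 5 - 4 = 1
Det delta = 1 * 5 = 5
New det = 12 + 5 = 17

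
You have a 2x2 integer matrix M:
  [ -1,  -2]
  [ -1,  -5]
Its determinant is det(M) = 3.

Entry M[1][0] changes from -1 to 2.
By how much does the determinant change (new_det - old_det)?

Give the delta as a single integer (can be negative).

Answer: 6

Derivation:
Cofactor C_10 = 2
Entry delta = 2 - -1 = 3
Det delta = entry_delta * cofactor = 3 * 2 = 6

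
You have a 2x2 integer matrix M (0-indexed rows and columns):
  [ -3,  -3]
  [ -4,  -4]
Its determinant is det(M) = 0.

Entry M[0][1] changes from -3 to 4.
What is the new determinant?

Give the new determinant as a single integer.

Answer: 28

Derivation:
det is linear in row 0: changing M[0][1] by delta changes det by delta * cofactor(0,1).
Cofactor C_01 = (-1)^(0+1) * minor(0,1) = 4
Entry delta = 4 - -3 = 7
Det delta = 7 * 4 = 28
New det = 0 + 28 = 28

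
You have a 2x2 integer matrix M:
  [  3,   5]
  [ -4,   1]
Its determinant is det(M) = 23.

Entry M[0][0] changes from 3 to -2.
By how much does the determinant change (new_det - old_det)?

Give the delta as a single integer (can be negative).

Answer: -5

Derivation:
Cofactor C_00 = 1
Entry delta = -2 - 3 = -5
Det delta = entry_delta * cofactor = -5 * 1 = -5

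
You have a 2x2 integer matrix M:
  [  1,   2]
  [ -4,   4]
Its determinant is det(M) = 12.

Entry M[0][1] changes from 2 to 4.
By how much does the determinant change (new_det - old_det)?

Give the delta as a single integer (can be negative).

Cofactor C_01 = 4
Entry delta = 4 - 2 = 2
Det delta = entry_delta * cofactor = 2 * 4 = 8

Answer: 8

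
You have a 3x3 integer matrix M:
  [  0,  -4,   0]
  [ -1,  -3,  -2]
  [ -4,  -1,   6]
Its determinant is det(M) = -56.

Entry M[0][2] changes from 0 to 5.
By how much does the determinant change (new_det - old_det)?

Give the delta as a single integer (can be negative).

Answer: -55

Derivation:
Cofactor C_02 = -11
Entry delta = 5 - 0 = 5
Det delta = entry_delta * cofactor = 5 * -11 = -55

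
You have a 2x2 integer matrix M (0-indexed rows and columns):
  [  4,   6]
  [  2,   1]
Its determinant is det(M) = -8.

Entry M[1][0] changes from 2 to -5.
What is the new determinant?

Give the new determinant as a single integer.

Answer: 34

Derivation:
det is linear in row 1: changing M[1][0] by delta changes det by delta * cofactor(1,0).
Cofactor C_10 = (-1)^(1+0) * minor(1,0) = -6
Entry delta = -5 - 2 = -7
Det delta = -7 * -6 = 42
New det = -8 + 42 = 34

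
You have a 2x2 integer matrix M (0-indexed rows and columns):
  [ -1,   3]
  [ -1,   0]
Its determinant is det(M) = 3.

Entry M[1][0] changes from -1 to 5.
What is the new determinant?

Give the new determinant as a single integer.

Answer: -15

Derivation:
det is linear in row 1: changing M[1][0] by delta changes det by delta * cofactor(1,0).
Cofactor C_10 = (-1)^(1+0) * minor(1,0) = -3
Entry delta = 5 - -1 = 6
Det delta = 6 * -3 = -18
New det = 3 + -18 = -15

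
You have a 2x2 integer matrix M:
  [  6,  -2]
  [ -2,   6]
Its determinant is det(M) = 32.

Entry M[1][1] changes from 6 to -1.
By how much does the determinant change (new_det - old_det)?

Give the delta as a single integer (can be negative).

Answer: -42

Derivation:
Cofactor C_11 = 6
Entry delta = -1 - 6 = -7
Det delta = entry_delta * cofactor = -7 * 6 = -42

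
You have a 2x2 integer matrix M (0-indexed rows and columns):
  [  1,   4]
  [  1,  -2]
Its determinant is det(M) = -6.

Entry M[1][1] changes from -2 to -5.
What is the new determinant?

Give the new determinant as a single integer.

det is linear in row 1: changing M[1][1] by delta changes det by delta * cofactor(1,1).
Cofactor C_11 = (-1)^(1+1) * minor(1,1) = 1
Entry delta = -5 - -2 = -3
Det delta = -3 * 1 = -3
New det = -6 + -3 = -9

Answer: -9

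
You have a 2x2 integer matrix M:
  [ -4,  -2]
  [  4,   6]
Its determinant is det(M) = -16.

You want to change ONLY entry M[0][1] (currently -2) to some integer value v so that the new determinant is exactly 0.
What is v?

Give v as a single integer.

Answer: -6

Derivation:
det is linear in entry M[0][1]: det = old_det + (v - -2) * C_01
Cofactor C_01 = -4
Want det = 0: -16 + (v - -2) * -4 = 0
  (v - -2) = 16 / -4 = -4
  v = -2 + (-4) = -6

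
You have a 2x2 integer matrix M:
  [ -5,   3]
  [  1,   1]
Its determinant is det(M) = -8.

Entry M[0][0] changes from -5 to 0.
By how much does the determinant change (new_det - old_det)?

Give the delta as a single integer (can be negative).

Cofactor C_00 = 1
Entry delta = 0 - -5 = 5
Det delta = entry_delta * cofactor = 5 * 1 = 5

Answer: 5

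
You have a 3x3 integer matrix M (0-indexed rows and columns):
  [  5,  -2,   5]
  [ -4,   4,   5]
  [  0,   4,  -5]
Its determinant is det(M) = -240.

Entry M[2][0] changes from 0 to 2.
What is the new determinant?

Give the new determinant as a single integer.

det is linear in row 2: changing M[2][0] by delta changes det by delta * cofactor(2,0).
Cofactor C_20 = (-1)^(2+0) * minor(2,0) = -30
Entry delta = 2 - 0 = 2
Det delta = 2 * -30 = -60
New det = -240 + -60 = -300

Answer: -300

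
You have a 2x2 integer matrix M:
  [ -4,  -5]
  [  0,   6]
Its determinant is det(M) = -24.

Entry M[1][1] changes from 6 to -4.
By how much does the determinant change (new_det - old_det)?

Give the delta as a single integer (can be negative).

Cofactor C_11 = -4
Entry delta = -4 - 6 = -10
Det delta = entry_delta * cofactor = -10 * -4 = 40

Answer: 40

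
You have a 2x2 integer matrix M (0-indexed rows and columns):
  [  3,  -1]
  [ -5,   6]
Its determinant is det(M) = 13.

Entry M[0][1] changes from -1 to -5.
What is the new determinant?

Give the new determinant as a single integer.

Answer: -7

Derivation:
det is linear in row 0: changing M[0][1] by delta changes det by delta * cofactor(0,1).
Cofactor C_01 = (-1)^(0+1) * minor(0,1) = 5
Entry delta = -5 - -1 = -4
Det delta = -4 * 5 = -20
New det = 13 + -20 = -7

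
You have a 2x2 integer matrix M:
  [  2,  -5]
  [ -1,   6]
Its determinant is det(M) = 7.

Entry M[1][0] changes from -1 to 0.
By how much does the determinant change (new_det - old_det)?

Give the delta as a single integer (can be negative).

Cofactor C_10 = 5
Entry delta = 0 - -1 = 1
Det delta = entry_delta * cofactor = 1 * 5 = 5

Answer: 5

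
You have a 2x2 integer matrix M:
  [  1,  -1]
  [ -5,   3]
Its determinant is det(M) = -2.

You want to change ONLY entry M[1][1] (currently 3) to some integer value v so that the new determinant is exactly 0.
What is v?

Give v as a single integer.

det is linear in entry M[1][1]: det = old_det + (v - 3) * C_11
Cofactor C_11 = 1
Want det = 0: -2 + (v - 3) * 1 = 0
  (v - 3) = 2 / 1 = 2
  v = 3 + (2) = 5

Answer: 5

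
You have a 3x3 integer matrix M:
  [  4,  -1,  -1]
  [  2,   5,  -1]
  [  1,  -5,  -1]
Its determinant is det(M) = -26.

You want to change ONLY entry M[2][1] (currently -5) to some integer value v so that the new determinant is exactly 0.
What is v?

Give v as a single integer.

Answer: 8

Derivation:
det is linear in entry M[2][1]: det = old_det + (v - -5) * C_21
Cofactor C_21 = 2
Want det = 0: -26 + (v - -5) * 2 = 0
  (v - -5) = 26 / 2 = 13
  v = -5 + (13) = 8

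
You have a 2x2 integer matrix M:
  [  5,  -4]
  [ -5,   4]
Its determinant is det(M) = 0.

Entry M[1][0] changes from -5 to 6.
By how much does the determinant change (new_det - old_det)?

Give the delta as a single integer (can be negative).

Cofactor C_10 = 4
Entry delta = 6 - -5 = 11
Det delta = entry_delta * cofactor = 11 * 4 = 44

Answer: 44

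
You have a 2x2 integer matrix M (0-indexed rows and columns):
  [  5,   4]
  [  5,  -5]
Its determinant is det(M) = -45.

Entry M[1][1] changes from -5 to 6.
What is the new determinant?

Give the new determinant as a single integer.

det is linear in row 1: changing M[1][1] by delta changes det by delta * cofactor(1,1).
Cofactor C_11 = (-1)^(1+1) * minor(1,1) = 5
Entry delta = 6 - -5 = 11
Det delta = 11 * 5 = 55
New det = -45 + 55 = 10

Answer: 10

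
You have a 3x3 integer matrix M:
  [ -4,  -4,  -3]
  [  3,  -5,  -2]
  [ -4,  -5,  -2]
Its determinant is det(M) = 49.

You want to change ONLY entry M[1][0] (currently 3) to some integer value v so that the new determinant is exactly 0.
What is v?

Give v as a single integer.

Answer: -4

Derivation:
det is linear in entry M[1][0]: det = old_det + (v - 3) * C_10
Cofactor C_10 = 7
Want det = 0: 49 + (v - 3) * 7 = 0
  (v - 3) = -49 / 7 = -7
  v = 3 + (-7) = -4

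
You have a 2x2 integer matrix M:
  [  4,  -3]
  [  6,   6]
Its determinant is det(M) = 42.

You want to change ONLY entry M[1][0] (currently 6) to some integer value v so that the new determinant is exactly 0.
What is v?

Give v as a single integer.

Answer: -8

Derivation:
det is linear in entry M[1][0]: det = old_det + (v - 6) * C_10
Cofactor C_10 = 3
Want det = 0: 42 + (v - 6) * 3 = 0
  (v - 6) = -42 / 3 = -14
  v = 6 + (-14) = -8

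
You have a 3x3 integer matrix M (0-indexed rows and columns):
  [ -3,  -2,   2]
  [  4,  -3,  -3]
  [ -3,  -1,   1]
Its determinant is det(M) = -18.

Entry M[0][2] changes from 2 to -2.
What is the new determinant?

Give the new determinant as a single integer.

det is linear in row 0: changing M[0][2] by delta changes det by delta * cofactor(0,2).
Cofactor C_02 = (-1)^(0+2) * minor(0,2) = -13
Entry delta = -2 - 2 = -4
Det delta = -4 * -13 = 52
New det = -18 + 52 = 34

Answer: 34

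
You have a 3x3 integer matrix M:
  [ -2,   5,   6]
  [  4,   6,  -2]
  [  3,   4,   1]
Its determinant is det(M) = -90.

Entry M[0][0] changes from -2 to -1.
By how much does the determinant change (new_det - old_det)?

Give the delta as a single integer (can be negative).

Answer: 14

Derivation:
Cofactor C_00 = 14
Entry delta = -1 - -2 = 1
Det delta = entry_delta * cofactor = 1 * 14 = 14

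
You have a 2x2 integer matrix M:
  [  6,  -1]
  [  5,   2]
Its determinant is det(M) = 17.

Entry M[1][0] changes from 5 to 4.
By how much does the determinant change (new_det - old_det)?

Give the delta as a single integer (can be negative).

Answer: -1

Derivation:
Cofactor C_10 = 1
Entry delta = 4 - 5 = -1
Det delta = entry_delta * cofactor = -1 * 1 = -1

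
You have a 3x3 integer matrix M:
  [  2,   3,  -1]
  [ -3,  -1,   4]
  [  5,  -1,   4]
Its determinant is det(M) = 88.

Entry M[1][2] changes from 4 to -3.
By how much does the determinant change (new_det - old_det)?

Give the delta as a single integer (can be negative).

Answer: -119

Derivation:
Cofactor C_12 = 17
Entry delta = -3 - 4 = -7
Det delta = entry_delta * cofactor = -7 * 17 = -119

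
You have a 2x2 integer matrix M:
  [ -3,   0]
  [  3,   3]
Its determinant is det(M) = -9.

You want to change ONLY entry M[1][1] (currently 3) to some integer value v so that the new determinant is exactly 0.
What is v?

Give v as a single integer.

det is linear in entry M[1][1]: det = old_det + (v - 3) * C_11
Cofactor C_11 = -3
Want det = 0: -9 + (v - 3) * -3 = 0
  (v - 3) = 9 / -3 = -3
  v = 3 + (-3) = 0

Answer: 0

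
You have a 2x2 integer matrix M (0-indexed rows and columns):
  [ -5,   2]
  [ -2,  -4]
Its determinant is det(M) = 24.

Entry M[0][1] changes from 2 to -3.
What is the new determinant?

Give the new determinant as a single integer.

Answer: 14

Derivation:
det is linear in row 0: changing M[0][1] by delta changes det by delta * cofactor(0,1).
Cofactor C_01 = (-1)^(0+1) * minor(0,1) = 2
Entry delta = -3 - 2 = -5
Det delta = -5 * 2 = -10
New det = 24 + -10 = 14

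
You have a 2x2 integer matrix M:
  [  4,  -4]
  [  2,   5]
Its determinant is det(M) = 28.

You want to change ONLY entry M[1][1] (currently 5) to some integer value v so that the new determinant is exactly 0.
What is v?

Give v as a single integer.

det is linear in entry M[1][1]: det = old_det + (v - 5) * C_11
Cofactor C_11 = 4
Want det = 0: 28 + (v - 5) * 4 = 0
  (v - 5) = -28 / 4 = -7
  v = 5 + (-7) = -2

Answer: -2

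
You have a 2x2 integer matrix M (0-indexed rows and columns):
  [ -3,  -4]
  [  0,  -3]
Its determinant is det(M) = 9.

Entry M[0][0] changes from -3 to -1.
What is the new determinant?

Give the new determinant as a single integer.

det is linear in row 0: changing M[0][0] by delta changes det by delta * cofactor(0,0).
Cofactor C_00 = (-1)^(0+0) * minor(0,0) = -3
Entry delta = -1 - -3 = 2
Det delta = 2 * -3 = -6
New det = 9 + -6 = 3

Answer: 3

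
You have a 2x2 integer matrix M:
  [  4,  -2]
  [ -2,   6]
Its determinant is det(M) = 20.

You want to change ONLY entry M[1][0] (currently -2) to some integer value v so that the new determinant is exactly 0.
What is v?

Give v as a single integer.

Answer: -12

Derivation:
det is linear in entry M[1][0]: det = old_det + (v - -2) * C_10
Cofactor C_10 = 2
Want det = 0: 20 + (v - -2) * 2 = 0
  (v - -2) = -20 / 2 = -10
  v = -2 + (-10) = -12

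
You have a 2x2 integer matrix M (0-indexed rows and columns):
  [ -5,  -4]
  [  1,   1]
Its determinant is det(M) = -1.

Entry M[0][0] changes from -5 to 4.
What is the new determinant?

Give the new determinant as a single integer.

det is linear in row 0: changing M[0][0] by delta changes det by delta * cofactor(0,0).
Cofactor C_00 = (-1)^(0+0) * minor(0,0) = 1
Entry delta = 4 - -5 = 9
Det delta = 9 * 1 = 9
New det = -1 + 9 = 8

Answer: 8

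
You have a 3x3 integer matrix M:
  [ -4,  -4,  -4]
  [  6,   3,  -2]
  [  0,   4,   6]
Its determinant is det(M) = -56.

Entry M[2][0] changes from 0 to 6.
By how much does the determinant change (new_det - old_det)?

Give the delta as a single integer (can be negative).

Answer: 120

Derivation:
Cofactor C_20 = 20
Entry delta = 6 - 0 = 6
Det delta = entry_delta * cofactor = 6 * 20 = 120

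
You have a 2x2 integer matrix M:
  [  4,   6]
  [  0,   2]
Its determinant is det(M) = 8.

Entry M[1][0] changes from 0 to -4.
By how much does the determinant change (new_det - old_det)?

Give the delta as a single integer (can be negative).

Answer: 24

Derivation:
Cofactor C_10 = -6
Entry delta = -4 - 0 = -4
Det delta = entry_delta * cofactor = -4 * -6 = 24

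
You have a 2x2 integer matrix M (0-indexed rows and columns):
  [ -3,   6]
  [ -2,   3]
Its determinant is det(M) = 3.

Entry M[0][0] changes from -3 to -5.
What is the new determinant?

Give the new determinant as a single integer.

Answer: -3

Derivation:
det is linear in row 0: changing M[0][0] by delta changes det by delta * cofactor(0,0).
Cofactor C_00 = (-1)^(0+0) * minor(0,0) = 3
Entry delta = -5 - -3 = -2
Det delta = -2 * 3 = -6
New det = 3 + -6 = -3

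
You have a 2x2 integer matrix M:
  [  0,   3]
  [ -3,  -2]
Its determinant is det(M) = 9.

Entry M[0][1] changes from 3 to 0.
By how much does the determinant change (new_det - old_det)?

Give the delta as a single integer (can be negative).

Answer: -9

Derivation:
Cofactor C_01 = 3
Entry delta = 0 - 3 = -3
Det delta = entry_delta * cofactor = -3 * 3 = -9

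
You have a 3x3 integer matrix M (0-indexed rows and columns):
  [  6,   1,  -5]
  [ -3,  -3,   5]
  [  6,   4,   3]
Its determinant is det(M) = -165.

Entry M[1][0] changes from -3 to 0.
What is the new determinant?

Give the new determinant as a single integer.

det is linear in row 1: changing M[1][0] by delta changes det by delta * cofactor(1,0).
Cofactor C_10 = (-1)^(1+0) * minor(1,0) = -23
Entry delta = 0 - -3 = 3
Det delta = 3 * -23 = -69
New det = -165 + -69 = -234

Answer: -234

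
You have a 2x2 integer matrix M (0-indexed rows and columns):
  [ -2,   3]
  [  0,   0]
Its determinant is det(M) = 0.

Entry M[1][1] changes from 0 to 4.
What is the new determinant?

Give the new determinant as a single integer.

det is linear in row 1: changing M[1][1] by delta changes det by delta * cofactor(1,1).
Cofactor C_11 = (-1)^(1+1) * minor(1,1) = -2
Entry delta = 4 - 0 = 4
Det delta = 4 * -2 = -8
New det = 0 + -8 = -8

Answer: -8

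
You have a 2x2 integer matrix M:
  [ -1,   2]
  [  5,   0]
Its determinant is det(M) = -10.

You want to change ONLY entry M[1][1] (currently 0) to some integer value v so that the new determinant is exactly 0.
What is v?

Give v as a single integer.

Answer: -10

Derivation:
det is linear in entry M[1][1]: det = old_det + (v - 0) * C_11
Cofactor C_11 = -1
Want det = 0: -10 + (v - 0) * -1 = 0
  (v - 0) = 10 / -1 = -10
  v = 0 + (-10) = -10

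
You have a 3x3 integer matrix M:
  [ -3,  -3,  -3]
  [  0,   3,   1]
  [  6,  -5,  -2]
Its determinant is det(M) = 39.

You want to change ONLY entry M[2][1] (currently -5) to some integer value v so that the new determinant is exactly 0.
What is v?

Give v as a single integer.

Answer: -18

Derivation:
det is linear in entry M[2][1]: det = old_det + (v - -5) * C_21
Cofactor C_21 = 3
Want det = 0: 39 + (v - -5) * 3 = 0
  (v - -5) = -39 / 3 = -13
  v = -5 + (-13) = -18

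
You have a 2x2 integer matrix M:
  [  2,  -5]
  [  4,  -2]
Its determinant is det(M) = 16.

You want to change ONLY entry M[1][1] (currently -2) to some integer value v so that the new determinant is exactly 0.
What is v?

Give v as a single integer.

det is linear in entry M[1][1]: det = old_det + (v - -2) * C_11
Cofactor C_11 = 2
Want det = 0: 16 + (v - -2) * 2 = 0
  (v - -2) = -16 / 2 = -8
  v = -2 + (-8) = -10

Answer: -10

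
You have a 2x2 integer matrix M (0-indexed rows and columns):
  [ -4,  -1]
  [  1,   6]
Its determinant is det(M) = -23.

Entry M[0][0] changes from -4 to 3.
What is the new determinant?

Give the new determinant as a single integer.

det is linear in row 0: changing M[0][0] by delta changes det by delta * cofactor(0,0).
Cofactor C_00 = (-1)^(0+0) * minor(0,0) = 6
Entry delta = 3 - -4 = 7
Det delta = 7 * 6 = 42
New det = -23 + 42 = 19

Answer: 19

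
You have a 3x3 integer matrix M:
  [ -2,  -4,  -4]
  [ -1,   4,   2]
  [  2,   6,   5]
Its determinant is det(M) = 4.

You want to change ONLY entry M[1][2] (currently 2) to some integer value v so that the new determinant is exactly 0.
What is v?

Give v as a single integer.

det is linear in entry M[1][2]: det = old_det + (v - 2) * C_12
Cofactor C_12 = 4
Want det = 0: 4 + (v - 2) * 4 = 0
  (v - 2) = -4 / 4 = -1
  v = 2 + (-1) = 1

Answer: 1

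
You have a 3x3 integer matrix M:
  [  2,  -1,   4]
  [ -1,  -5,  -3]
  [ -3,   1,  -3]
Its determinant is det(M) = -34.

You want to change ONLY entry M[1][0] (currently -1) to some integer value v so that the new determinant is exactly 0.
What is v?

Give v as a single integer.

Answer: 33

Derivation:
det is linear in entry M[1][0]: det = old_det + (v - -1) * C_10
Cofactor C_10 = 1
Want det = 0: -34 + (v - -1) * 1 = 0
  (v - -1) = 34 / 1 = 34
  v = -1 + (34) = 33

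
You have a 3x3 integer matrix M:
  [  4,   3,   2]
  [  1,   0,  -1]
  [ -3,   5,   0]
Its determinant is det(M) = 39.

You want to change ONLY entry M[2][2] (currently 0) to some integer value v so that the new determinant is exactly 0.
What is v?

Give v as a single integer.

Answer: 13

Derivation:
det is linear in entry M[2][2]: det = old_det + (v - 0) * C_22
Cofactor C_22 = -3
Want det = 0: 39 + (v - 0) * -3 = 0
  (v - 0) = -39 / -3 = 13
  v = 0 + (13) = 13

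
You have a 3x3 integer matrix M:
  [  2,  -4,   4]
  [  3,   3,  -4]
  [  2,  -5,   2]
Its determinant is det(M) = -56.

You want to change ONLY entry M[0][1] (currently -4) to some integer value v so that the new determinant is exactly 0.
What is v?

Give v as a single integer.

det is linear in entry M[0][1]: det = old_det + (v - -4) * C_01
Cofactor C_01 = -14
Want det = 0: -56 + (v - -4) * -14 = 0
  (v - -4) = 56 / -14 = -4
  v = -4 + (-4) = -8

Answer: -8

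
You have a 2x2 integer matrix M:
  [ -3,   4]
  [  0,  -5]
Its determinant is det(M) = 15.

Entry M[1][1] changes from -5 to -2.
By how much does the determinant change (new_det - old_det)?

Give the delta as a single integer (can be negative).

Cofactor C_11 = -3
Entry delta = -2 - -5 = 3
Det delta = entry_delta * cofactor = 3 * -3 = -9

Answer: -9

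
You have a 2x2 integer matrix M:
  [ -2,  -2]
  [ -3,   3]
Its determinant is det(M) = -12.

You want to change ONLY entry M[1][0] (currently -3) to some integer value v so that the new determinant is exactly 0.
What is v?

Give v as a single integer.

Answer: 3

Derivation:
det is linear in entry M[1][0]: det = old_det + (v - -3) * C_10
Cofactor C_10 = 2
Want det = 0: -12 + (v - -3) * 2 = 0
  (v - -3) = 12 / 2 = 6
  v = -3 + (6) = 3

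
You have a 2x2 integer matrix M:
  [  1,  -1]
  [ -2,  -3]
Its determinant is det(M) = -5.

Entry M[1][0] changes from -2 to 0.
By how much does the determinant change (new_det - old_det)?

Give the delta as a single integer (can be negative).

Answer: 2

Derivation:
Cofactor C_10 = 1
Entry delta = 0 - -2 = 2
Det delta = entry_delta * cofactor = 2 * 1 = 2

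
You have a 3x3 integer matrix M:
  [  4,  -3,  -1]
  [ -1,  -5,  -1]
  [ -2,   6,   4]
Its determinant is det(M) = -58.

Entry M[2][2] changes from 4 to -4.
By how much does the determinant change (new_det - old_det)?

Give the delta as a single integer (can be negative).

Answer: 184

Derivation:
Cofactor C_22 = -23
Entry delta = -4 - 4 = -8
Det delta = entry_delta * cofactor = -8 * -23 = 184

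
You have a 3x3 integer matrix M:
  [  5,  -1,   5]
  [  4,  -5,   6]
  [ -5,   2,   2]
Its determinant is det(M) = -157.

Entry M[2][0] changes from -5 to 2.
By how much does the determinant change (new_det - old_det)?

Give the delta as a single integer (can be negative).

Cofactor C_20 = 19
Entry delta = 2 - -5 = 7
Det delta = entry_delta * cofactor = 7 * 19 = 133

Answer: 133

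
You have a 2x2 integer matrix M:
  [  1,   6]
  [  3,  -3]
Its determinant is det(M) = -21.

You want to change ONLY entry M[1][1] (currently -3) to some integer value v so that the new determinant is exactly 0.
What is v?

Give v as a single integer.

det is linear in entry M[1][1]: det = old_det + (v - -3) * C_11
Cofactor C_11 = 1
Want det = 0: -21 + (v - -3) * 1 = 0
  (v - -3) = 21 / 1 = 21
  v = -3 + (21) = 18

Answer: 18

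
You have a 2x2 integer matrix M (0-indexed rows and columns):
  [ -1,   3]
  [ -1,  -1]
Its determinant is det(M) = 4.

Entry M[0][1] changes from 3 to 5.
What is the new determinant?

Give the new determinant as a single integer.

det is linear in row 0: changing M[0][1] by delta changes det by delta * cofactor(0,1).
Cofactor C_01 = (-1)^(0+1) * minor(0,1) = 1
Entry delta = 5 - 3 = 2
Det delta = 2 * 1 = 2
New det = 4 + 2 = 6

Answer: 6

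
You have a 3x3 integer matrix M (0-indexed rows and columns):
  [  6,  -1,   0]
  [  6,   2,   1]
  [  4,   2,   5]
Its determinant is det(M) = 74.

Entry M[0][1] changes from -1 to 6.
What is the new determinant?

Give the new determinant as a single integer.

det is linear in row 0: changing M[0][1] by delta changes det by delta * cofactor(0,1).
Cofactor C_01 = (-1)^(0+1) * minor(0,1) = -26
Entry delta = 6 - -1 = 7
Det delta = 7 * -26 = -182
New det = 74 + -182 = -108

Answer: -108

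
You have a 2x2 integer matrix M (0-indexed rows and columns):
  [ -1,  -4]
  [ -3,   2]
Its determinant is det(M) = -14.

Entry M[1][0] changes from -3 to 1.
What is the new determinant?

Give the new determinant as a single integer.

Answer: 2

Derivation:
det is linear in row 1: changing M[1][0] by delta changes det by delta * cofactor(1,0).
Cofactor C_10 = (-1)^(1+0) * minor(1,0) = 4
Entry delta = 1 - -3 = 4
Det delta = 4 * 4 = 16
New det = -14 + 16 = 2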